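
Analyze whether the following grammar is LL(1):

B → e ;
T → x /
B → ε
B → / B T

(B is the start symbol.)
Yes, the grammar is LL(1).

Relevant sets:
  FOLLOW(B) = { $, 'x' }

For B:
  PREDICT(B → e ';') = { 'e' }
  PREDICT(B → ε) = { $, 'x' }
  PREDICT(B → '/' B T) = { '/' }
T has a single production, so nothing to check there.

All predict sets are disjoint. The grammar IS LL(1).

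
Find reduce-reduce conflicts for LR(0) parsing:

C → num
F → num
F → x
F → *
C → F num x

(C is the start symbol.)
Yes — I4: [C → num .] vs [F → num .]

A reduce-reduce conflict occurs when an LR(0) state has two complete items [A → α .] and [B → β .] — both call for a reduction, and with no lookahead the parser cannot choose between them.

Augment with C' → C and build the canonical LR(0) collection (I0 = CLOSURE({[C' → . C]}), then GOTO on every symbol after a dot until no new states appear). It has 8 states:
  I0: { [C → . F num x], [C → . num], [C' → . C], [F → . *], [F → . num], [F → . x] }  — shift
  I1: { [F → * .] }  — reduce
  I2: { [C' → C .] }  — accept
  I3: { [C → F . num x] }  — shift
  I4: { [C → num .], [F → num .] }  — 2 reduces
  I5: { [F → x .] }  — reduce
  I6: { [C → F num . x] }  — shift
  I7: { [C → F num x .] }  — reduce

I4 contains complete items [C → num .], [F → num .] — reduce-reduce conflict.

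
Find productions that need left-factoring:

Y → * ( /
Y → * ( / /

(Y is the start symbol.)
Left-factoring is needed when two productions for the same non-terminal
share a common prefix on the right-hand side.

Productions for Y:
  Y → * ( /
  Y → * ( / /

Found common prefix '* ( /' in productions for Y

Answer: Yes, Y has productions with common prefix '* ( /'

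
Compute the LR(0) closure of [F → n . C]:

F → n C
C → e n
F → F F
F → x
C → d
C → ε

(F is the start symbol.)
{ [C → . d], [C → . e n], [C → .], [F → n . C] }

To compute CLOSURE, for each item [A → α.Bβ] where B is a non-terminal, add [B → .γ] for all productions B → γ; repeat for the newly added items until nothing changes.

Start with: [F → n . C]
  [F → n . C] has the dot before C: add [C → . e n], [C → . d], [C → .]
No further items can be added.

CLOSURE = { [C → . d], [C → . e n], [C → .], [F → n . C] }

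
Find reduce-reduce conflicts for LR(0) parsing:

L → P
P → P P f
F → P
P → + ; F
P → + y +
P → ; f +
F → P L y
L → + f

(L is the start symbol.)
No reduce-reduce conflicts

Augment with L' → L and build the canonical LR(0) collection (I0 = CLOSURE({[L' → . L]}), then GOTO on every symbol after a dot until no new states appear). It has 19 states:
  I0: { [L → . + f], [L → . P], [L' → . L], [P → . + ; F], [P → . + y +], [P → . ; f +], [P → . P P f] }  — shift
  I1: { [L → + . f], [P → + . ; F], [P → + . y +] }  — shift
  I2: { [P → ; . f +] }  — shift
  I3: { [L' → L .] }  — accept
  I4: { [L → P .], [P → . + ; F], [P → . + y +], [P → . ; f +], [P → . P P f], [P → P . P f] }  — shift, reduce
  I5: { [P → + . ; F], [P → + . y +] }  — shift
  I6: { [P → . + ; F], [P → . + y +], [P → . ; f +], [P → . P P f], [P → P . P f], [P → P P . f] }  — shift
  I7: { [P → P P f .] }  — reduce
  I8: { [F → . P L y], [F → . P], [P → + ; . F], [P → . + ; F], [P → . + y +], [P → . ; f +], [P → . P P f] }  — shift
  I9: { [P → + y . +] }  — shift
  I10: { [P → + y + .] }  — reduce
  I11: { [P → + ; F .] }  — reduce
  I12: { [F → P . L y], [F → P .], [L → . + f], [L → . P], [P → . + ; F], [P → . + y +], [P → . ; f +], [P → . P P f], [P → P . P f] }  — shift, reduce
  I13: { [F → P L . y] }  — shift
  I14: { [L → P .], [P → . + ; F], [P → . + y +], [P → . ; f +], [P → . P P f], [P → P . P f], [P → P P . f] }  — shift, reduce
  I15: { [F → P L y .] }  — reduce
  I16: { [P → ; f . +] }  — shift
  I17: { [P → ; f + .] }  — reduce
  I18: { [L → + f .] }  — reduce

No state contains more than one complete item.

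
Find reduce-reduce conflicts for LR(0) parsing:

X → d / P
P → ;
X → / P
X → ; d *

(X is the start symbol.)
A reduce-reduce conflict occurs when an LR(0) state has two complete items [A → α .] and [B → β .] — both call for a reduction, and with no lookahead the parser cannot choose between them.

Augment with X' → X and build the canonical LR(0) collection (I0 = CLOSURE({[X' → . X]}), then GOTO on every symbol after a dot until no new states appear). It has 11 states:
  I0: { [X → . / P], [X → . ; d *], [X → . d / P], [X' → . X] }  — shift
  I1: { [P → . ;], [X → / . P] }  — shift
  I2: { [X → ; . d *] }  — shift
  I3: { [X' → X .] }  — accept
  I4: { [X → d . / P] }  — shift
  I5: { [P → . ;], [X → d / . P] }  — shift
  I6: { [P → ; .] }  — reduce
  I7: { [X → d / P .] }  — reduce
  I8: { [X → ; d . *] }  — shift
  I9: { [X → ; d * .] }  — reduce
  I10: { [X → / P .] }  — reduce

No state contains more than one complete item.

Answer: No reduce-reduce conflicts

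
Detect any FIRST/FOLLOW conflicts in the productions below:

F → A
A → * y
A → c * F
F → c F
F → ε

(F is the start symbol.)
No FIRST/FOLLOW conflicts.

Nullable non-terminals: F.
FIRST sets used below: FIRST(A) = { '*', 'c' }

F: nullable alternative(s) F → ε; FOLLOW(F) = { $ }
  F → A: FIRST \ {ε} = { '*', 'c' } — disjoint from FOLLOW(F)
  F → c F: FIRST \ {ε} = { 'c' } — disjoint from FOLLOW(F)
  F → ε: FIRST \ {ε} = { } — this is the only nullable alternative, skip

A has no nullable alternative, so no FIRST/FOLLOW check is needed there.

No FIRST/FOLLOW conflicts found.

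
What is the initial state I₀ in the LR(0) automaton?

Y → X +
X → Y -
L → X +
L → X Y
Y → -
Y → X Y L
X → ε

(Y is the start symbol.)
First, augment the grammar with Y' → Y
I₀ = CLOSURE({ [Y' → . Y] }):
  [Y' → . Y] has the dot before Y: add [Y → . X +], [Y → . -], [Y → . X Y L]
  [Y → . X +] has the dot before X: add [X → . Y -], [X → .]
No further items can be added.

I₀ = { [X → . Y -], [X → .], [Y → . -], [Y → . X +], [Y → . X Y L], [Y' → . Y] }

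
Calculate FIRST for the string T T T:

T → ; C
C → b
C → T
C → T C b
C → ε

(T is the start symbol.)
{ ';' }

FIRST sets of the non-terminals involved (from the grammar, by fixed-point iteration):
  FIRST(T) = { ';' }

To compute FIRST(T T T), process the symbols left to right:
Symbol T is a non-terminal. Add FIRST(T) \ {ε} = { ';' }
T is not nullable (ε ∉ FIRST(T)), so stop here.
FIRST(T T T) = { ';' }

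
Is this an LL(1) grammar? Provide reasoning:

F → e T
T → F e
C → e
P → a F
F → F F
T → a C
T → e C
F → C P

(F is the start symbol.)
A grammar is LL(1) if for each non-terminal N with multiple productions, the predict sets of those productions are pairwise disjoint, where PREDICT(N → α) = (FIRST(α) \ {ε}) ∪ (FOLLOW(N) if α ⇒* ε).

Relevant sets:
  FIRST(F) = { 'e' }
  FIRST(C) = { 'e' }

For F:
  PREDICT(F → e T) = { 'e' }
  PREDICT(F → F F) = { 'e' }
  PREDICT(F → C P) = { 'e' }
For T:
  PREDICT(T → F e) = { 'e' }
  PREDICT(T → a C) = { 'a' }
  PREDICT(T → e C) = { 'e' }
C, P have a single production, so nothing to check there.

Conflict found: Predict set conflict for F: { 'e' }
The grammar is NOT LL(1).

Answer: No. Predict set conflict for F: { 'e' }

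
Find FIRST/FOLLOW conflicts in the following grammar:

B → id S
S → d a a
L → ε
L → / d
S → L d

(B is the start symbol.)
A FIRST/FOLLOW conflict occurs when a non-terminal N has a nullable alternative N → β (β ⇒* ε) and another alternative N → α with FIRST(α) ∩ FOLLOW(N) ≠ ∅: on such a lookahead the parser cannot decide between expanding α and letting N vanish via β.

Nullable non-terminals: L.

L: nullable alternative(s) L → ε; FOLLOW(L) = { 'd' }
  L → ε: FIRST \ {ε} = { } — this is the only nullable alternative, skip
  L → / d: FIRST \ {ε} = { '/' } — disjoint from FOLLOW(L)

B, S have no nullable alternative, so no FIRST/FOLLOW check is needed there.

No FIRST/FOLLOW conflicts found.

Answer: No FIRST/FOLLOW conflicts.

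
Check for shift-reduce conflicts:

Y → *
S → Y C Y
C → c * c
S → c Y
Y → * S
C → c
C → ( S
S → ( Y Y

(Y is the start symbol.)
A shift-reduce conflict occurs when an LR(0) state has both:
  - a complete (reduce) item [A → α .] (dot at the end), and
  - a shift item [B → β . c γ] (dot before a terminal).

Augment with Y' → Y and build the canonical LR(0) collection (I0 = CLOSURE({[Y' → . Y]}), then GOTO on every symbol after a dot until no new states appear). It has 17 states:
  I0: { [Y → . * S], [Y → . *], [Y' → . Y] }  — shift
  I1: { [S → . ( Y Y], [S → . Y C Y], [S → . c Y], [Y → * . S], [Y → * .], [Y → . * S], [Y → . *] }  — shift, reduce
  I2: { [Y' → Y .] }  — accept
  I3: { [S → ( . Y Y], [Y → . * S], [Y → . *] }  — shift
  I4: { [Y → * S .] }  — reduce
  I5: { [C → . ( S], [C → . c * c], [C → . c], [S → Y . C Y] }  — shift
  I6: { [S → c . Y], [Y → . * S], [Y → . *] }  — shift
  I7: { [S → c Y .] }  — reduce
  I8: { [C → ( . S], [S → . ( Y Y], [S → . Y C Y], [S → . c Y], [Y → . * S], [Y → . *] }  — shift
  I9: { [S → Y C . Y], [Y → . * S], [Y → . *] }  — shift
  I10: { [C → c . * c], [C → c .] }  — shift, reduce
  I11: { [C → c * . c] }  — shift
  I12: { [C → c * c .] }  — reduce
  I13: { [S → Y C Y .] }  — reduce
  I14: { [C → ( S .] }  — reduce
  I15: { [S → ( Y . Y], [Y → . * S], [Y → . *] }  — shift
  I16: { [S → ( Y Y .] }  — reduce

I1 contains reduce item [Y → * .] and shift items [S → . ( Y Y], [S → . c Y], [Y → . *], [Y → . * S] — shift-reduce conflict.
I10 contains reduce item [C → c .] and shift item [C → c . * c] — shift-reduce conflict.

Answer: Yes — I1: [Y → * .] vs [S → . ( Y Y]; I10: [C → c .] vs [C → c . * c]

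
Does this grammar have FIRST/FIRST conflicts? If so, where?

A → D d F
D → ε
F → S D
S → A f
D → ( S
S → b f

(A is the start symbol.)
A FIRST/FIRST conflict occurs when two productions N → α and N → β for the same non-terminal have FIRST(α) ∩ FIRST(β) ≠ ∅ (with ε ∈ FIRST of a nullable right-hand side, so two nullable alternatives also conflict).

FIRST sets of the non-terminals at (or reachable through a nullable prefix from) the front of some alternative:
  FIRST(A) = { '(', 'd' }

Productions for D:
  D → ε: FIRST = { ε }
  D → ( S: FIRST = { '(' }
Productions for S:
  S → A f: FIRST = { '(', 'd' }
  S → b f: FIRST = { 'b' }
A, F have only one production, so no FIRST/FIRST conflict is possible there.

All alternatives of each non-terminal have pairwise disjoint FIRST sets.

Answer: No FIRST/FIRST conflicts.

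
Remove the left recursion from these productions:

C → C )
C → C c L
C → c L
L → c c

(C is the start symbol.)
C is directly left-recursive. The standard transformation for
  A → A α₁ | ... | A α_m | β₁ | ... | β_n
is
  A  → β₁ A' | ... | β_n A'
  A' → α₁ A' | ... | α_m A' | ε

C → c L becomes C → c L C'
C → C ) becomes C' → ) C'
C → C c L becomes C' → c L C'
Add C' → ε

Productions for other non-terminals are unchanged:
  L → c c

Resulting grammar:
C → c L C'
C' → ) C'
C' → c L C'
C' → ε
L → c c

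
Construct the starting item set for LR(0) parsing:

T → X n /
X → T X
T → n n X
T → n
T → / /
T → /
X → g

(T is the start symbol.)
{ [T → . / /], [T → . /], [T → . X n /], [T → . n n X], [T → . n], [T' → . T], [X → . T X], [X → . g] }

First, augment the grammar with T' → T
I₀ = CLOSURE({ [T' → . T] }):
  [T' → . T] has the dot before T: add [T → . X n /], [T → . n n X], [T → . n], [T → . / /], [T → . /]
  [T → . X n /] has the dot before X: add [X → . T X], [X → . g]
No further items can be added.

I₀ = { [T → . / /], [T → . /], [T → . X n /], [T → . n n X], [T → . n], [T' → . T], [X → . T X], [X → . g] }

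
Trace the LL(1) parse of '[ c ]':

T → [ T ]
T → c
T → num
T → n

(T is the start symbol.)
LL(1) parsing maintains a stack (initially the start symbol over $) and the input. At each step: if the stack top is a terminal, match it against the current input token; if it is a non-terminal N, replace it with the RHS of M[N, lookahead] (the unique production whose predict set contains the lookahead).

Stack is shown with the top on the left.

Stack    Input    Action
------------------------
T $      [ c ] $  output T → [ T ]
[ T ] $  [ c ] $  match '['
T ] $    c ] $    output T → c
c ] $    c ] $    match 'c'
] $      ] $      match ']'
$        $        accept

The string is accepted.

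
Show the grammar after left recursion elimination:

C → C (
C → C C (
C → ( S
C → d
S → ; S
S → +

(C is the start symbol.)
C → ( S C'
C → d C'
C' → ( C'
C' → C ( C'
C' → ε
S → ; S
S → +

C is directly left-recursive. The standard transformation for
  A → A α₁ | ... | A α_m | β₁ | ... | β_n
is
  A  → β₁ A' | ... | β_n A'
  A' → α₁ A' | ... | α_m A' | ε

C → ( S becomes C → ( S C'
C → d becomes C → d C'
C → C ( becomes C' → ( C'
C → C C ( becomes C' → C ( C'
Add C' → ε

Productions for other non-terminals are unchanged:
  S → ; S
  S → +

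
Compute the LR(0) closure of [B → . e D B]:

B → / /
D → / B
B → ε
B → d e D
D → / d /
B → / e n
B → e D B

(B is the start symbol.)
To compute CLOSURE, for each item [A → α.Bβ] where B is a non-terminal, add [B → .γ] for all productions B → γ; repeat for the newly added items until nothing changes.

Start with: [B → . e D B]
The dot precedes the terminal e, so nothing is added.

CLOSURE = { [B → . e D B] }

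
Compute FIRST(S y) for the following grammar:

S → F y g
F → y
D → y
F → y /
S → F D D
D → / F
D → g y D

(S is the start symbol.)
{ 'y' }

FIRST sets of the non-terminals involved (from the grammar, by fixed-point iteration):
  FIRST(S) = { 'y' }

To compute FIRST(S y), process the symbols left to right:
Symbol S is a non-terminal. Add FIRST(S) \ {ε} = { 'y' }
S is not nullable (ε ∉ FIRST(S)), so stop here.
FIRST(S y) = { 'y' }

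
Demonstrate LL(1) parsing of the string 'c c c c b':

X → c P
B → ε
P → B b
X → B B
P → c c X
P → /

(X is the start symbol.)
LL(1) parsing maintains a stack (initially the start symbol over $) and the input. At each step: if the stack top is a terminal, match it against the current input token; if it is a non-terminal N, replace it with the RHS of M[N, lookahead] (the unique production whose predict set contains the lookahead).

Stack is shown with the top on the left.

Stack    Input        Action
----------------------------
X $      c c c c b $  output X → c P
c P $    c c c c b $  match 'c'
P $      c c c b $    output P → c c X
c c X $  c c c b $    match 'c'
c X $    c c b $      match 'c'
X $      c b $        output X → c P
c P $    c b $        match 'c'
P $      b $          output P → B b
B b $    b $          output B → ε
b $      b $          match 'b'
$        $            accept

The string is accepted.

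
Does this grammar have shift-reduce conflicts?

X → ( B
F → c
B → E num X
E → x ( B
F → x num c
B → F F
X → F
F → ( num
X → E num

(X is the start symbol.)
No shift-reduce conflicts

A shift-reduce conflict occurs when an LR(0) state has both:
  - a complete (reduce) item [A → α .] (dot at the end), and
  - a shift item [B → β . c γ] (dot before a terminal).

Augment with X' → X and build the canonical LR(0) collection (I0 = CLOSURE({[X' → . X]}), then GOTO on every symbol after a dot until no new states appear). It has 21 states:
  I0: { [E → . x ( B], [F → . ( num], [F → . c], [F → . x num c], [X → . ( B], [X → . E num], [X → . F], [X' → . X] }  — shift
  I1: { [B → . E num X], [B → . F F], [E → . x ( B], [F → ( . num], [F → . ( num], [F → . c], [F → . x num c], [X → ( . B] }  — shift
  I2: { [X → E . num] }  — shift
  I3: { [X → F .] }  — reduce
  I4: { [X' → X .] }  — accept
  I5: { [F → c .] }  — reduce
  I6: { [E → x . ( B], [F → x . num c] }  — shift
  I7: { [B → . E num X], [B → . F F], [E → . x ( B], [E → x ( . B], [F → . ( num], [F → . c], [F → . x num c] }  — shift
  I8: { [F → x num . c] }  — shift
  I9: { [F → x num c .] }  — reduce
  I10: { [F → ( . num] }  — shift
  I11: { [E → x ( B .] }  — reduce
  I12: { [B → E . num X] }  — shift
  I13: { [B → F . F], [F → . ( num], [F → . c], [F → . x num c] }  — shift
  I14: { [B → F F .] }  — reduce
  I15: { [F → x . num c] }  — shift
  I16: { [B → E num . X], [E → . x ( B], [F → . ( num], [F → . c], [F → . x num c], [X → . ( B], [X → . E num], [X → . F] }  — shift
  I17: { [B → E num X .] }  — reduce
  I18: { [F → ( num .] }  — reduce
  I19: { [X → E num .] }  — reduce
  I20: { [X → ( B .] }  — reduce

No state contains both a complete item and a shift item.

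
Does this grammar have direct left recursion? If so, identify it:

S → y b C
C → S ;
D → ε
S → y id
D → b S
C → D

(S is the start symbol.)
Direct left recursion occurs when N → N α for some non-terminal N (the right-hand side begins with the left-hand side itself).

S → y b C: starts with y
C → S ;: starts with S
D → ε: starts with ε
S → y id: starts with y
D → b S: starts with b
C → D: starts with D

No direct left recursion found.

Answer: No direct left recursion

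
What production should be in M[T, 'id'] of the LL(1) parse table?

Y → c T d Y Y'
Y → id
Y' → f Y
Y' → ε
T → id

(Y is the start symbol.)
T → id

To find M[T, 'id'], we find productions for T where 'id' is in the predict set (PREDICT(N → α) = (FIRST(α) \ {ε}) ∪ (FOLLOW(N) if α ⇒* ε)).

T → id: PREDICT = { 'id' }
  'id' is in predict set, so this production goes in M[T, 'id']

M[T, 'id'] = T → id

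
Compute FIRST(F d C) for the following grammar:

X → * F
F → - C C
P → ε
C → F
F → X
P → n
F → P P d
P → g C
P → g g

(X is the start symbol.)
{ '*', '-', 'd', 'g', 'n' }

FIRST sets of the non-terminals involved (from the grammar, by fixed-point iteration):
  FIRST(F) = { '*', '-', 'd', 'g', 'n' }

To compute FIRST(F d C), process the symbols left to right:
Symbol F is a non-terminal. Add FIRST(F) \ {ε} = { '*', '-', 'd', 'g', 'n' }
F is not nullable (ε ∉ FIRST(F)), so stop here.
FIRST(F d C) = { '*', '-', 'd', 'g', 'n' }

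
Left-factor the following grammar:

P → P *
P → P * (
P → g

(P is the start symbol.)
Left-factoring transforms A → αβ₁ | αβ₂ into A → αA' and A' → β₁ | β₂
(α is the longest common prefix among the alternatives). Repeat until
no nonterminal has two alternatives with a common prefix.

Round 1: P has alternatives sharing prefix 'P *'. Introduce P': P → P * P'
  Add: P' → ε
  Add: P' → (

No remaining common prefixes — done.

Resulting grammar:
P → P * P'
P' → ε
P' → (
P → g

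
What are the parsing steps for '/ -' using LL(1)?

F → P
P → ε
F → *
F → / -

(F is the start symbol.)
LL(1) parsing maintains a stack (initially the start symbol over $) and the input. At each step: if the stack top is a terminal, match it against the current input token; if it is a non-terminal N, replace it with the RHS of M[N, lookahead] (the unique production whose predict set contains the lookahead).

Stack is shown with the top on the left.

Stack  Input  Action
--------------------
F $    / - $  output F → / -
/ - $  / - $  match '/'
- $    - $    match '-'
$      $      accept

The string is accepted.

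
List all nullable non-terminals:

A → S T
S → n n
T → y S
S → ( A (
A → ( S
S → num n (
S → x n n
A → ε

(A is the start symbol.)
ε-productions: A → ε
So A is immediately nullable.
No further non-terminal can be added: every production for the remaining non-terminals contains a terminal or a non-nullable non-terminal.
Nullable = { 'A' }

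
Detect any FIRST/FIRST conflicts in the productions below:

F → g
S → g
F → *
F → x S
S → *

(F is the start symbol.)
No FIRST/FIRST conflicts.

Productions for F:
  F → g: FIRST = { 'g' }
  F → *: FIRST = { '*' }
  F → x S: FIRST = { 'x' }
Productions for S:
  S → g: FIRST = { 'g' }
  S → *: FIRST = { '*' }

All alternatives of each non-terminal have pairwise disjoint FIRST sets.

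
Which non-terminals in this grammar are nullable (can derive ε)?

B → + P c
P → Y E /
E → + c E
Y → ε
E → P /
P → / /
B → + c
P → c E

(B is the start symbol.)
{ 'Y' }

A non-terminal is nullable if it can derive ε (the empty string): either it has an ε-production, or it has a production whose right-hand side consists entirely of nullable non-terminals.

ε-productions: Y → ε
So Y is immediately nullable.
No further non-terminal can be added: every production for the remaining non-terminals contains a terminal or a non-nullable non-terminal.
Nullable = { 'Y' }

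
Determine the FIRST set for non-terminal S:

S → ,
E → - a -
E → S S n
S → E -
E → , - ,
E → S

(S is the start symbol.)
FIRST sets of the other non-terminals involved (by the same procedure, iterated to a fixed point):
  FIRST(E) = { ',', '-' }

From S → ,:
  - ',' is a terminal: add ',' and stop
From S → E -:
  - E is a non-terminal: add FIRST(E) \ {ε} = { ',', '-' }
    E is not nullable, so stop

Collecting: FIRST(S) = { ',', '-' }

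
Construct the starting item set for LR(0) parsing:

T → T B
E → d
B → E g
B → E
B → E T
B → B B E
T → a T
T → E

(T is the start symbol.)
First, augment the grammar with T' → T
I₀ = CLOSURE({ [T' → . T] }):
  [T' → . T] has the dot before T: add [T → . T B], [T → . a T], [T → . E]
  [T → . E] has the dot before E: add [E → . d]
No further items can be added.

I₀ = { [E → . d], [T → . E], [T → . T B], [T → . a T], [T' → . T] }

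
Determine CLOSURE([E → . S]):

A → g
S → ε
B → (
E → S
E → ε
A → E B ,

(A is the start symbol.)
{ [E → . S], [S → .] }

Start with: [E → . S]
  [E → . S] has the dot before S: add [S → .]
No further items can be added.

CLOSURE = { [E → . S], [S → .] }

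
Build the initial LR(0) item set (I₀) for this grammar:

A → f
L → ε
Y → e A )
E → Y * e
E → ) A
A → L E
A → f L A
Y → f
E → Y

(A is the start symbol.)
First, augment the grammar with A' → A
I₀ = CLOSURE({ [A' → . A] }):
  [A' → . A] has the dot before A: add [A → . f], [A → . L E], [A → . f L A]
  [A → . L E] has the dot before L: add [L → .]
No further items can be added.

I₀ = { [A → . L E], [A → . f L A], [A → . f], [A' → . A], [L → .] }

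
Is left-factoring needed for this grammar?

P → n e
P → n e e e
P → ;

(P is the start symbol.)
Yes, P has productions with common prefix 'n e'

Left-factoring is needed when two productions for the same non-terminal
share a common prefix on the right-hand side.

Productions for P:
  P → n e
  P → n e e e
  P → ;

Found common prefix 'n e' in productions for P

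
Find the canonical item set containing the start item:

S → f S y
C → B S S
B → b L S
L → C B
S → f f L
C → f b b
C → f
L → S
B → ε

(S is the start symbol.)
First, augment the grammar with S' → S
I₀ = CLOSURE({ [S' → . S] }):
  [S' → . S] has the dot before S: add [S → . f S y], [S → . f f L]
No further items can be added.

I₀ = { [S → . f S y], [S → . f f L], [S' → . S] }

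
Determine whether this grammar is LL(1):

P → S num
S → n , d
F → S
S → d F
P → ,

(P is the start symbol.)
Yes, the grammar is LL(1).

A grammar is LL(1) if for each non-terminal N with multiple productions, the predict sets of those productions are pairwise disjoint, where PREDICT(N → α) = (FIRST(α) \ {ε}) ∪ (FOLLOW(N) if α ⇒* ε).

Relevant sets:
  FIRST(S) = { 'd', 'n' }

For P:
  PREDICT(P → S num) = { 'd', 'n' }
  PREDICT(P → ',') = { ',' }
For S:
  PREDICT(S → n ',' d) = { 'n' }
  PREDICT(S → d F) = { 'd' }
F has a single production, so nothing to check there.

All predict sets are disjoint. The grammar IS LL(1).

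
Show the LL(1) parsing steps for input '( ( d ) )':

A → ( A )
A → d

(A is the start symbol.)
LL(1) parsing maintains a stack (initially the start symbol over $) and the input. At each step: if the stack top is a terminal, match it against the current input token; if it is a non-terminal N, replace it with the RHS of M[N, lookahead] (the unique production whose predict set contains the lookahead).

Stack is shown with the top on the left.

Stack      Input        Action
------------------------------
A $        ( ( d ) ) $  output A → ( A )
( A ) $    ( ( d ) ) $  match '('
A ) $      ( d ) ) $    output A → ( A )
( A ) ) $  ( d ) ) $    match '('
A ) ) $    d ) ) $      output A → d
d ) ) $    d ) ) $      match 'd'
) ) $      ) ) $        match ')'
) $        ) $          match ')'
$          $            accept

The string is accepted.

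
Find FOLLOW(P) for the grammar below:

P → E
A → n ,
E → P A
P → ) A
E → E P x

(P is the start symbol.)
{ $, 'n', 'x' }

To compute FOLLOW(P), find every occurrence of P on a right-hand side N → α P β: add FIRST(β) \ {ε}, and if β is empty or nullable also add FOLLOW(N). Iterate to a fixed point.

P is the start symbol, so $ ∈ FOLLOW(P).
In E → P A: P is followed by A, add FIRST(A) \ {ε} = { 'n' }
In E → E P x: P is followed by x, add FIRST(x) \ {ε} = { 'x' }

Taking the union: FOLLOW(P) = { $, 'n', 'x' }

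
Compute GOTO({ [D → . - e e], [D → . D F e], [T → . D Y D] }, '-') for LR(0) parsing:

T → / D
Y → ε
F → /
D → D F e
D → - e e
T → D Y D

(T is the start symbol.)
GOTO(I, '-') = CLOSURE({ [A → αX.β] : [A → α.Xβ] ∈ I, X = '-' })

Items with dot before '-', with the dot advanced:
  [D → . - e e] → [D → - . e e]
Closure adds nothing (no advanced item has the dot before a non-terminal).

GOTO = { [D → - . e e] }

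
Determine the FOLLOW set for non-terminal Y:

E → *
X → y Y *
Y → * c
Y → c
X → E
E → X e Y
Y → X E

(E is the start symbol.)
{ $, '*', 'e', 'y' }

To compute FOLLOW(Y), find every occurrence of Y on a right-hand side N → α Y β: add FIRST(β) \ {ε}, and if β is empty or nullable also add FOLLOW(N). Iterate to a fixed point.

In X → y Y *: Y is followed by '*', add FIRST('*') \ {ε} = { '*' }
In E → X e Y: Y is at the end, add FOLLOW(E)

The FOLLOW sets referred to above (computed the same way, to a fixed point):
  FOLLOW(E) = { $, '*', 'e', 'y' }

Taking the union: FOLLOW(Y) = { $, '*', 'e', 'y' }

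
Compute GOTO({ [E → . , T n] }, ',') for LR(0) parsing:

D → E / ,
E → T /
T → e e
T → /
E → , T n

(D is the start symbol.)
GOTO(I, ',') = CLOSURE({ [A → αX.β] : [A → α.Xβ] ∈ I, X = ',' })

Items with dot before ',', with the dot advanced:
  [E → . , T n] → [E → , . T n]
Closure of the advanced items:
  [E → , . T n] has the dot before T: add [T → . e e], [T → . /]

GOTO = { [E → , . T n], [T → . /], [T → . e e] }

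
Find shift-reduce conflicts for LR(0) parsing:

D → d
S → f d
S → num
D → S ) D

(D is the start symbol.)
No shift-reduce conflicts

A shift-reduce conflict occurs when an LR(0) state has both:
  - a complete (reduce) item [A → α .] (dot at the end), and
  - a shift item [B → β . c γ] (dot before a terminal).

Augment with D' → D and build the canonical LR(0) collection (I0 = CLOSURE({[D' → . D]}), then GOTO on every symbol after a dot until no new states appear). It has 9 states:
  I0: { [D → . S ) D], [D → . d], [D' → . D], [S → . f d], [S → . num] }  — shift
  I1: { [D' → D .] }  — accept
  I2: { [D → S . ) D] }  — shift
  I3: { [D → d .] }  — reduce
  I4: { [S → f . d] }  — shift
  I5: { [S → num .] }  — reduce
  I6: { [S → f d .] }  — reduce
  I7: { [D → . S ) D], [D → . d], [D → S ) . D], [S → . f d], [S → . num] }  — shift
  I8: { [D → S ) D .] }  — reduce

No state contains both a complete item and a shift item.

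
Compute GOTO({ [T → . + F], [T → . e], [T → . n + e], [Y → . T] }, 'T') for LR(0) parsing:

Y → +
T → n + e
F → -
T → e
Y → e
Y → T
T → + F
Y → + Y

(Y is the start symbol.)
GOTO(I, 'T') = CLOSURE({ [A → αX.β] : [A → α.Xβ] ∈ I, X = 'T' })

Items with dot before 'T', with the dot advanced:
  [Y → . T] → [Y → T .]
Closure adds nothing (no advanced item has the dot before a non-terminal).

GOTO = { [Y → T .] }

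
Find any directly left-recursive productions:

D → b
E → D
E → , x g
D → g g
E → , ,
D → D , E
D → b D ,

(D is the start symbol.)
Yes, D is left-recursive

D → b: starts with b
E → D: starts with D
E → , x g: starts with ','
D → g g: starts with g
E → , ,: starts with ','
D → D , E: LEFT RECURSIVE (starts with D)
D → b D ,: starts with b

The grammar has direct left recursion on: D.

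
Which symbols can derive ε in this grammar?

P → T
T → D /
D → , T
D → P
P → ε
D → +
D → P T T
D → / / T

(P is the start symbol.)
A non-terminal is nullable if it can derive ε (the empty string): either it has an ε-production, or it has a production whose right-hand side consists entirely of nullable non-terminals.

ε-productions: P → ε
So P is immediately nullable.
D → P: every symbol on the right is nullable, so D is nullable too.
No further non-terminal can be added: every production for the remaining non-terminals contains a terminal or a non-nullable non-terminal.
Nullable = { 'D', 'P' }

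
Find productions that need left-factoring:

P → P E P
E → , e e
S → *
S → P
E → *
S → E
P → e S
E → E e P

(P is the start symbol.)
Left-factoring is needed when two productions for the same non-terminal
share a common prefix on the right-hand side.

Productions for P:
  P → P E P
  P → e S
Productions for E:
  E → , e e
  E → *
  E → E e P
Productions for S:
  S → *
  S → P
  S → E

No common prefixes found.

Answer: No, left-factoring is not needed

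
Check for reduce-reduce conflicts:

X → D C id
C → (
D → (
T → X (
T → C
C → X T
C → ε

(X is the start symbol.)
Augment with X' → X and build the canonical LR(0) collection (I0 = CLOSURE({[X' → . X]}), then GOTO on every symbol after a dot until no new states appear). It has 12 states:
  I0: { [D → . (], [X → . D C id], [X' → . X] }  — shift
  I1: { [D → ( .] }  — reduce
  I2: { [C → . (], [C → . X T], [C → .], [D → . (], [X → . D C id], [X → D . C id] }  — shift, reduce
  I3: { [X' → X .] }  — accept
  I4: { [C → ( .], [D → ( .] }  — 2 reduces
  I5: { [X → D C . id] }  — shift
  I6: { [C → . (], [C → . X T], [C → .], [C → X . T], [D → . (], [T → . C], [T → . X (], [X → . D C id] }  — shift, reduce
  I7: { [T → C .] }  — reduce
  I8: { [C → X T .] }  — reduce
  I9: { [C → . (], [C → . X T], [C → .], [C → X . T], [D → . (], [T → . C], [T → . X (], [T → X . (], [X → . D C id] }  — shift, reduce
  I10: { [C → ( .], [D → ( .], [T → X ( .] }  — 3 reduces
  I11: { [X → D C id .] }  — reduce

I4 contains complete items [C → ( .], [D → ( .] — reduce-reduce conflict.
I10 contains complete items [C → ( .], [D → ( .], [T → X ( .] — reduce-reduce conflict.

Answer: Yes — I4: [C → ( .] vs [D → ( .]; I10: [C → ( .] vs [D → ( .]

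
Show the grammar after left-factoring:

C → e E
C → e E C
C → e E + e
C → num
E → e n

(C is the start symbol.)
C → e E C'
C' → ε
C' → C
C' → + e
C → num
E → e n

Left-factoring transforms A → αβ₁ | αβ₂ into A → αA' and A' → β₁ | β₂
(α is the longest common prefix among the alternatives). Repeat until
no nonterminal has two alternatives with a common prefix.

Round 1: C has alternatives sharing prefix 'e E'. Introduce C': C → e E C'
  Add: C' → ε
  Add: C' → C
  Add: C' → + e

No remaining common prefixes — done.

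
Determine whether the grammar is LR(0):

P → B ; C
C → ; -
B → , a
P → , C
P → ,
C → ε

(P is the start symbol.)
A grammar is LR(0) if no state in the canonical LR(0) collection has:
  - both a shift item (dot before a terminal) and a complete item (shift-reduce conflict), or
  - two or more complete items (reduce-reduce conflict; the accept item [P' → P .] counts as a complete item here).

Augment with P' → P and build the canonical LR(0) collection (I0 = CLOSURE({[P' → . P]}), then GOTO on every symbol after a dot until no new states appear). It has 10 states:
  I0: { [B → . , a], [P → . , C], [P → . ,], [P → . B ; C], [P' → . P] }  — shift
  I1: { [B → , . a], [C → . ; -], [C → .], [P → , . C], [P → , .] }  — shift, 2 reduces
  I2: { [P → B . ; C] }  — shift
  I3: { [P' → P .] }  — accept
  I4: { [C → . ; -], [C → .], [P → B ; . C] }  — shift, reduce
  I5: { [C → ; . -] }  — shift
  I6: { [P → B ; C .] }  — reduce
  I7: { [C → ; - .] }  — reduce
  I8: { [P → , C .] }  — reduce
  I9: { [B → , a .] }  — reduce

Conflict in state I1:
  Shift-reduce conflict between [C → .] and [B → , . a]
So the grammar is NOT LR(0).

Answer: No. Shift-reduce conflict between [C → .] and [B → , . a]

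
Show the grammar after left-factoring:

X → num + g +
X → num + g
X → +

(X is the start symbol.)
Left-factoring transforms A → αβ₁ | αβ₂ into A → αA' and A' → β₁ | β₂
(α is the longest common prefix among the alternatives). Repeat until
no nonterminal has two alternatives with a common prefix.

Round 1: X has alternatives sharing prefix 'num + g'. Introduce X': X → num + g X'
  Add: X' → +
  Add: X' → ε

No remaining common prefixes — done.

Resulting grammar:
X → num + g X'
X' → +
X' → ε
X → +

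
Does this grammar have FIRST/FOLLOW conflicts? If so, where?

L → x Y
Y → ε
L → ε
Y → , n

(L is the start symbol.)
A FIRST/FOLLOW conflict occurs when a non-terminal N has a nullable alternative N → β (β ⇒* ε) and another alternative N → α with FIRST(α) ∩ FOLLOW(N) ≠ ∅: on such a lookahead the parser cannot decide between expanding α and letting N vanish via β.

Nullable non-terminals: L, Y.

L: nullable alternative(s) L → ε; FOLLOW(L) = { $ }
  L → x Y: FIRST \ {ε} = { 'x' } — disjoint from FOLLOW(L)
  L → ε: FIRST \ {ε} = { } — this is the only nullable alternative, skip

Y: nullable alternative(s) Y → ε; FOLLOW(Y) = { $ }
  Y → ε: FIRST \ {ε} = { } — this is the only nullable alternative, skip
  Y → , n: FIRST \ {ε} = { ',' } — disjoint from FOLLOW(Y)

No FIRST/FOLLOW conflicts found.

Answer: No FIRST/FOLLOW conflicts.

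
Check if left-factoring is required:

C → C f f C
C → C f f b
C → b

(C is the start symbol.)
Yes, C has productions with common prefix 'C f f'

Left-factoring is needed when two productions for the same non-terminal
share a common prefix on the right-hand side.

Productions for C:
  C → C f f C
  C → C f f b
  C → b

Found common prefix 'C f f' in productions for C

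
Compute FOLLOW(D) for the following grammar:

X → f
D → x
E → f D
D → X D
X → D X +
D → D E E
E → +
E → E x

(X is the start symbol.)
In E → f D: D is at the end, add FOLLOW(E)
In D → X D: D is at the end; this adds FOLLOW(D) to itself — nothing new
In X → D X +: D is followed by X '+', add FIRST(X '+') \ {ε} = { 'f', 'x' }
In D → D E E: D is followed by E E, add FIRST(E E) \ {ε} = { '+', 'f' }

The FOLLOW sets referred to above (computed the same way, to a fixed point):
  FOLLOW(E) = { '+', 'f', 'x' }

Taking the union: FOLLOW(D) = { '+', 'f', 'x' }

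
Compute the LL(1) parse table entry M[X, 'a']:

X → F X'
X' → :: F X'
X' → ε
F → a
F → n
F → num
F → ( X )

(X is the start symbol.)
To find M[X, 'a'], we find productions for X where 'a' is in the predict set (PREDICT(N → α) = (FIRST(α) \ {ε}) ∪ (FOLLOW(N) if α ⇒* ε)).

Relevant sets:
  FIRST(F) = { '(', 'a', 'n', 'num' }

X → F X': PREDICT = { '(', 'a', 'n', 'num' }
  'a' is in predict set, so this production goes in M[X, 'a']

M[X, 'a'] = X → F X'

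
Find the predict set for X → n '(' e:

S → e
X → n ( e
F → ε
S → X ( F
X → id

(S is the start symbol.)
PREDICT(X → n '(' e) = (FIRST(RHS) \ {ε}) ∪ (FOLLOW(X) if ε ∈ FIRST(RHS), i.e. RHS ⇒* ε)
FIRST(n '(' e) = { 'n' }
ε ∉ FIRST(n '(' e), so FOLLOW(X) is not added.
PREDICT(X → n '(' e) = { 'n' }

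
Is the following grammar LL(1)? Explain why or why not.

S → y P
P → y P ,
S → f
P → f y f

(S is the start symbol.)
Yes, the grammar is LL(1).

A grammar is LL(1) if for each non-terminal N with multiple productions, the predict sets of those productions are pairwise disjoint, where PREDICT(N → α) = (FIRST(α) \ {ε}) ∪ (FOLLOW(N) if α ⇒* ε).

For S:
  PREDICT(S → y P) = { 'y' }
  PREDICT(S → f) = { 'f' }
For P:
  PREDICT(P → y P ',') = { 'y' }
  PREDICT(P → f y f) = { 'f' }

All predict sets are disjoint. The grammar IS LL(1).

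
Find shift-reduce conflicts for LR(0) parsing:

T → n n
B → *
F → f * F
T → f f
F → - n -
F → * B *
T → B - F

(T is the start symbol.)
Augment with T' → T and build the canonical LR(0) collection (I0 = CLOSURE({[T' → . T]}), then GOTO on every symbol after a dot until no new states appear). It has 19 states:
  I0: { [B → . *], [T → . B - F], [T → . f f], [T → . n n], [T' → . T] }  — shift
  I1: { [B → * .] }  — reduce
  I2: { [T → B . - F] }  — shift
  I3: { [T' → T .] }  — accept
  I4: { [T → f . f] }  — shift
  I5: { [T → n . n] }  — shift
  I6: { [T → n n .] }  — reduce
  I7: { [T → f f .] }  — reduce
  I8: { [F → . * B *], [F → . - n -], [F → . f * F], [T → B - . F] }  — shift
  I9: { [B → . *], [F → * . B *] }  — shift
  I10: { [F → - . n -] }  — shift
  I11: { [T → B - F .] }  — reduce
  I12: { [F → f . * F] }  — shift
  I13: { [F → . * B *], [F → . - n -], [F → . f * F], [F → f * . F] }  — shift
  I14: { [F → f * F .] }  — reduce
  I15: { [F → - n . -] }  — shift
  I16: { [F → - n - .] }  — reduce
  I17: { [F → * B . *] }  — shift
  I18: { [F → * B * .] }  — reduce

No state contains both a complete item and a shift item.

Answer: No shift-reduce conflicts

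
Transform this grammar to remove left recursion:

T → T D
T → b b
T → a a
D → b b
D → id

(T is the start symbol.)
T → b b T'
T → a a T'
T' → D T'
T' → ε
D → b b
D → id

T is directly left-recursive. The standard transformation for
  A → A α₁ | ... | A α_m | β₁ | ... | β_n
is
  A  → β₁ A' | ... | β_n A'
  A' → α₁ A' | ... | α_m A' | ε

T → b b becomes T → b b T'
T → a a becomes T → a a T'
T → T D becomes T' → D T'
Add T' → ε

Productions for other non-terminals are unchanged:
  D → b b
  D → id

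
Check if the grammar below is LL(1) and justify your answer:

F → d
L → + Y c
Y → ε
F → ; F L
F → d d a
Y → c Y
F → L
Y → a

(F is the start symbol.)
A grammar is LL(1) if for each non-terminal N with multiple productions, the predict sets of those productions are pairwise disjoint, where PREDICT(N → α) = (FIRST(α) \ {ε}) ∪ (FOLLOW(N) if α ⇒* ε).

Relevant sets:
  FIRST(L) = { '+' }
  FOLLOW(Y) = { 'c' }

For F:
  PREDICT(F → d) = { 'd' }
  PREDICT(F → ';' F L) = { ';' }
  PREDICT(F → d d a) = { 'd' }
  PREDICT(F → L) = { '+' }
For Y:
  PREDICT(Y → ε) = { 'c' }
  PREDICT(Y → c Y) = { 'c' }
  PREDICT(Y → a) = { 'a' }
L has a single production, so nothing to check there.

Conflict found: Predict set conflict for F: { 'd' }
The grammar is NOT LL(1).

Answer: No. Predict set conflict for F: { 'd' }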